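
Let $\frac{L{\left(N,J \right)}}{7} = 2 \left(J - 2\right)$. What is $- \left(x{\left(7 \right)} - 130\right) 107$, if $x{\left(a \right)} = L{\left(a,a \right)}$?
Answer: $6420$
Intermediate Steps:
$L{\left(N,J \right)} = -28 + 14 J$ ($L{\left(N,J \right)} = 7 \cdot 2 \left(J - 2\right) = 7 \cdot 2 \left(-2 + J\right) = 7 \left(-4 + 2 J\right) = -28 + 14 J$)
$x{\left(a \right)} = -28 + 14 a$
$- \left(x{\left(7 \right)} - 130\right) 107 = - \left(\left(-28 + 14 \cdot 7\right) - 130\right) 107 = - \left(\left(-28 + 98\right) - 130\right) 107 = - \left(70 - 130\right) 107 = - \left(-60\right) 107 = \left(-1\right) \left(-6420\right) = 6420$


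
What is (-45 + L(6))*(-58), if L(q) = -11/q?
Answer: 8149/3 ≈ 2716.3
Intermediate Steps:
(-45 + L(6))*(-58) = (-45 - 11/6)*(-58) = -281/6*(-58) = 8149/3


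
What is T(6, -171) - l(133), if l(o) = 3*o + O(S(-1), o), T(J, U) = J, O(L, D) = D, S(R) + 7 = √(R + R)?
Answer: -526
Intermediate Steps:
S(R) = -7 + √2*√R (S(R) = -7 + √(R + R) = -7 + √(2*R) = -7 + √2*√R)
l(o) = 4*o (l(o) = 3*o + o = 4*o)
T(6, -171) - l(133) = 6 - 4*133 = 6 - 1*532 = 6 - 532 = -526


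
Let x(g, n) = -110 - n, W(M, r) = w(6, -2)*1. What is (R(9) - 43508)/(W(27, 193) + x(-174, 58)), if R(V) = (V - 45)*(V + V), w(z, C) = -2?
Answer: 22078/85 ≈ 259.74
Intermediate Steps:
R(V) = 2*V*(-45 + V) (R(V) = (-45 + V)*(2*V) = 2*V*(-45 + V))
W(M, r) = -2 (W(M, r) = -2*1 = -2)
(R(9) - 43508)/(W(27, 193) + x(-174, 58)) = (2*9*(-45 + 9) - 43508)/(-2 + (-110 - 1*58)) = (2*9*(-36) - 43508)/(-2 + (-110 - 58)) = (-648 - 43508)/(-2 - 168) = -44156/(-170) = -44156*(-1/170) = 22078/85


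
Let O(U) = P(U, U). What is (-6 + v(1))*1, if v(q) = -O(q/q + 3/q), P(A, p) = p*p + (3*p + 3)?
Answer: -37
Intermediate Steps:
P(A, p) = 3 + p² + 3*p (P(A, p) = p² + (3 + 3*p) = 3 + p² + 3*p)
O(U) = 3 + U² + 3*U
v(q) = -6 - (1 + 3/q)² - 9/q (v(q) = -(3 + (q/q + 3/q)² + 3*(q/q + 3/q)) = -(3 + (1 + 3/q)² + 3*(1 + 3/q)) = -(3 + (1 + 3/q)² + (3 + 9/q)) = -(6 + (1 + 3/q)² + 9/q) = -6 - (1 + 3/q)² - 9/q)
(-6 + v(1))*1 = (-6 + (-7 - 15/1 - 9/1²))*1 = (-6 + (-7 - 15*1 - 9*1))*1 = (-6 + (-7 - 15 - 9))*1 = (-6 - 31)*1 = -37*1 = -37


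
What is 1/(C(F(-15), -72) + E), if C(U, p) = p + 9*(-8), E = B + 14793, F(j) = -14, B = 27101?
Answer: 1/41750 ≈ 2.3952e-5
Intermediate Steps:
E = 41894 (E = 27101 + 14793 = 41894)
C(U, p) = -72 + p (C(U, p) = p - 72 = -72 + p)
1/(C(F(-15), -72) + E) = 1/((-72 - 72) + 41894) = 1/(-144 + 41894) = 1/41750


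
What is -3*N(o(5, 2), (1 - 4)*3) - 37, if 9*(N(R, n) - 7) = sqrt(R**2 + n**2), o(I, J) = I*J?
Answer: -58 - sqrt(181)/3 ≈ -62.485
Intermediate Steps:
N(R, n) = 7 + sqrt(R**2 + n**2)/9
-3*N(o(5, 2), (1 - 4)*3) - 37 = -3*(7 + sqrt((5*2)**2 + ((1 - 4)*3)**2)/9) - 37 = -3*(7 + sqrt(10**2 + (-3*3)**2)/9) - 37 = -3*(7 + sqrt(100 + (-9)**2)/9) - 37 = -3*(7 + sqrt(100 + 81)/9) - 37 = -3*(7 + sqrt(181)/9) - 37 = (-21 - sqrt(181)/3) - 37 = -58 - sqrt(181)/3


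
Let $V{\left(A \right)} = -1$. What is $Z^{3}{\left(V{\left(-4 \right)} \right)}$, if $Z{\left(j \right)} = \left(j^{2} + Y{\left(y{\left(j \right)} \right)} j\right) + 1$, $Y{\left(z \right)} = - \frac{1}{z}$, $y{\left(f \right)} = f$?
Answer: $1$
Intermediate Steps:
$Z{\left(j \right)} = j^{2}$ ($Z{\left(j \right)} = \left(j^{2} + - \frac{1}{j} j\right) + 1 = \left(j^{2} - 1\right) + 1 = \left(-1 + j^{2}\right) + 1 = j^{2}$)
$Z^{3}{\left(V{\left(-4 \right)} \right)} = \left(\left(-1\right)^{2}\right)^{3} = 1^{3} = 1$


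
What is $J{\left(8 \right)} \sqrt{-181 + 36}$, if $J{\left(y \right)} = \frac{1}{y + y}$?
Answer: $\frac{i \sqrt{145}}{16} \approx 0.7526 i$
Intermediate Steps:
$J{\left(y \right)} = \frac{1}{2 y}$
$J{\left(8 \right)} \sqrt{-181 + 36} = \frac{1}{2 \cdot 8} \sqrt{-181 + 36} = \frac{1}{2} \cdot \frac{1}{8} \sqrt{-145} = \frac{i \sqrt{145}}{16}$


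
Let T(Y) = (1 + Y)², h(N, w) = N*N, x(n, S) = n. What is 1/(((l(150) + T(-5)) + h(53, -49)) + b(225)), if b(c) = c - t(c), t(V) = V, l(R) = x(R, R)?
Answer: 1/2975 ≈ 0.00033613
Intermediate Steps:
l(R) = R
h(N, w) = N²
b(c) = 0 (b(c) = c - c = 0)
1/(((l(150) + T(-5)) + h(53, -49)) + b(225)) = 1/(((150 + (1 - 5)²) + 53²) + 0) = 1/(((150 + (-4)²) + 2809) + 0) = 1/(((150 + 16) + 2809) + 0) = 1/((166 + 2809) + 0) = 1/(2975 + 0) = 1/2975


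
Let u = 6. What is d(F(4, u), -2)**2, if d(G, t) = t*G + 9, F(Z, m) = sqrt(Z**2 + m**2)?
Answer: 289 - 72*sqrt(13) ≈ 29.400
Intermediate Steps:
d(G, t) = 9 + G*t (d(G, t) = G*t + 9 = 9 + G*t)
d(F(4, u), -2)**2 = (9 + sqrt(4**2 + 6**2)*(-2))**2 = (9 + sqrt(16 + 36)*(-2))**2 = (9 + sqrt(52)*(-2))**2 = (9 + (2*sqrt(13))*(-2))**2 = (9 - 4*sqrt(13))**2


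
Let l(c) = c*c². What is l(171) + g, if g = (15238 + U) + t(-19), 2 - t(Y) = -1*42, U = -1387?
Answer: 5014106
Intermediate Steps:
t(Y) = 44 (t(Y) = 2 - (-1)*42 = 2 - 1*(-42) = 2 + 42 = 44)
g = 13895 (g = (15238 - 1387) + 44 = 13851 + 44 = 13895)
l(c) = c³
l(171) + g = 171³ + 13895 = 5000211 + 13895 = 5014106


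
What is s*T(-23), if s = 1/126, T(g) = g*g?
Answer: 529/126 ≈ 4.1984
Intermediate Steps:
T(g) = g**2
s = 1/126 ≈ 0.0079365
s*T(-23) = (1/126)*(-23)**2 = (1/126)*529 = 529/126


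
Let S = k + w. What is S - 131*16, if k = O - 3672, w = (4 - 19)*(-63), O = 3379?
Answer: -1444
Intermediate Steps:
w = 945 (w = -15*(-63) = 945)
k = -293 (k = 3379 - 3672 = -293)
S = 652 (S = -293 + 945 = 652)
S - 131*16 = 652 - 131*16 = 652 - 2096 = -1444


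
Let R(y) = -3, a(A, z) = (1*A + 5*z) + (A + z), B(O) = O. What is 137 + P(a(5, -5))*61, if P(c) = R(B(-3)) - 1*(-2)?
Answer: 76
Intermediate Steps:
a(A, z) = 2*A + 6*z (a(A, z) = (A + 5*z) + (A + z) = 2*A + 6*z)
P(c) = -1 (P(c) = -3 - 1*(-2) = -3 + 2 = -1)
137 + P(a(5, -5))*61 = 137 - 1*61 = 137 - 61 = 76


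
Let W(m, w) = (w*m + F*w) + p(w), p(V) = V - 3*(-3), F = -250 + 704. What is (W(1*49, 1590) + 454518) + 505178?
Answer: 1761065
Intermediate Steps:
F = 454
p(V) = 9 + V (p(V) = V + 9 = 9 + V)
W(m, w) = 9 + 455*w + m*w (W(m, w) = (w*m + 454*w) + (9 + w) = (m*w + 454*w) + (9 + w) = (454*w + m*w) + (9 + w) = 9 + 455*w + m*w)
(W(1*49, 1590) + 454518) + 505178 = ((9 + 455*1590 + (1*49)*1590) + 454518) + 505178 = ((9 + 723450 + 49*1590) + 454518) + 505178 = ((9 + 723450 + 77910) + 454518) + 505178 = (801369 + 454518) + 505178 = 1255887 + 505178 = 1761065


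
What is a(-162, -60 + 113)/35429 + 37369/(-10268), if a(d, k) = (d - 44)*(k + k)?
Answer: -1548158349/363784972 ≈ -4.2557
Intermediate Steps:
a(d, k) = 2*k*(-44 + d) (a(d, k) = (-44 + d)*(2*k) = 2*k*(-44 + d))
a(-162, -60 + 113)/35429 + 37369/(-10268) = (2*(-60 + 113)*(-44 - 162))/35429 + 37369/(-10268) = (2*53*(-206))*(1/35429) + 37369*(-1/10268) = -21836*1/35429 - 37369/10268 = -21836/35429 - 37369/10268 = -1548158349/363784972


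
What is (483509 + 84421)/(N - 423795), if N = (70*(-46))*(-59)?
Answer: -113586/46763 ≈ -2.4290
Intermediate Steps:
N = 189980 (N = -3220*(-59) = 189980)
(483509 + 84421)/(N - 423795) = (483509 + 84421)/(189980 - 423795) = 567930/(-233815) = 567930*(-1/233815) = -113586/46763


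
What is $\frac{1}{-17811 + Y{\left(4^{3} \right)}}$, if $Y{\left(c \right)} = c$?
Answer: $- \frac{1}{17747} \approx -5.6348 \cdot 10^{-5}$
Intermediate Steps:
$\frac{1}{-17811 + Y{\left(4^{3} \right)}} = \frac{1}{-17811 + 4^{3}} = \frac{1}{-17811 + 64} = \frac{1}{-17747} = - \frac{1}{17747}$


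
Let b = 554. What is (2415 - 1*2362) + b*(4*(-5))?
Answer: -11027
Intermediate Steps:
(2415 - 1*2362) + b*(4*(-5)) = (2415 - 1*2362) + 554*(4*(-5)) = (2415 - 2362) + 554*(-20) = 53 - 11080 = -11027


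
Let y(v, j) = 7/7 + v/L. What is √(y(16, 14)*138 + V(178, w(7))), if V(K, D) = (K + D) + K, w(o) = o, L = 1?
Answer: 3*√301 ≈ 52.048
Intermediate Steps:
y(v, j) = 1 + v (y(v, j) = 7/7 + v/1 = 7*(⅐) + v*1 = 1 + v)
V(K, D) = D + 2*K (V(K, D) = (D + K) + K = D + 2*K)
√(y(16, 14)*138 + V(178, w(7))) = √((1 + 16)*138 + (7 + 2*178)) = √(17*138 + (7 + 356)) = √(2346 + 363) = √2709 = 3*√301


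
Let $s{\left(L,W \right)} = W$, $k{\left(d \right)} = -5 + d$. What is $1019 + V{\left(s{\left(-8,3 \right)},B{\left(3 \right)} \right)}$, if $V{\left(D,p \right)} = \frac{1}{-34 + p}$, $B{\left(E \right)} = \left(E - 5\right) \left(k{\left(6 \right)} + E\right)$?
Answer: $\frac{42797}{42} \approx 1019.0$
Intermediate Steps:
$B{\left(E \right)} = \left(1 + E\right) \left(-5 + E\right)$ ($B{\left(E \right)} = \left(E - 5\right) \left(\left(-5 + 6\right) + E\right) = \left(-5 + E\right) \left(1 + E\right) = \left(1 + E\right) \left(-5 + E\right)$)
$1019 + V{\left(s{\left(-8,3 \right)},B{\left(3 \right)} \right)} = 1019 + \frac{1}{-34 - \left(17 - 9\right)} = 1019 + \frac{1}{-34 - 8} = 1019 + \frac{1}{-42} = 1019 - \frac{1}{42} = \frac{42797}{42}$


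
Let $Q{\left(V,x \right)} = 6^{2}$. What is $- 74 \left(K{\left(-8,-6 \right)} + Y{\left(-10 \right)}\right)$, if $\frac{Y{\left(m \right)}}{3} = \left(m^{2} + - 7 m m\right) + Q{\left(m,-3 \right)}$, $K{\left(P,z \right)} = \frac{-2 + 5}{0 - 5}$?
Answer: $\frac{626262}{5} \approx 1.2525 \cdot 10^{5}$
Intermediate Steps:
$Q{\left(V,x \right)} = 36$
$K{\left(P,z \right)} = - \frac{3}{5}$ ($K{\left(P,z \right)} = \frac{3}{-5} = 3 \left(- \frac{1}{5}\right) = - \frac{3}{5}$)
$Y{\left(m \right)} = 108 - 18 m^{2}$ ($Y{\left(m \right)} = 3 \left(\left(m^{2} + - 7 m m\right) + 36\right) = 3 \left(\left(m^{2} - 7 m^{2}\right) + 36\right) = 3 \left(- 6 m^{2} + 36\right) = 3 \left(36 - 6 m^{2}\right) = 108 - 18 m^{2}$)
$- 74 \left(K{\left(-8,-6 \right)} + Y{\left(-10 \right)}\right) = - 74 \left(- \frac{3}{5} + \left(108 - 18 \left(-10\right)^{2}\right)\right) = - 74 \left(- \frac{3}{5} + \left(108 - 1800\right)\right) = - 74 \left(- \frac{3}{5} - 1692\right) = \left(-74\right) \left(- \frac{8463}{5}\right) = \frac{626262}{5}$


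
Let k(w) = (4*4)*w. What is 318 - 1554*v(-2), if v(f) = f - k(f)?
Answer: -46302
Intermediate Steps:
k(w) = 16*w
v(f) = -15*f (v(f) = f - 16*f = -15*f)
318 - 1554*v(-2) = 318 - (-23310)*(-2) = 318 - 1554*30 = 318 - 46620 = -46302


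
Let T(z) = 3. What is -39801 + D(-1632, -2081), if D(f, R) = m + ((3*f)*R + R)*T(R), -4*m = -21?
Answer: 122078757/4 ≈ 3.0520e+7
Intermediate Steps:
m = 21/4 (m = -1/4*(-21) = 21/4 ≈ 5.2500)
D(f, R) = 21/4 + 3*R + 9*R*f (D(f, R) = 21/4 + ((3*f)*R + R)*3 = 21/4 + (3*R*f + R)*3 = 21/4 + (R + 3*R*f)*3 = 21/4 + (3*R + 9*R*f) = 21/4 + 3*R + 9*R*f)
-39801 + D(-1632, -2081) = -39801 + (21/4 + 3*(-2081) + 9*(-2081)*(-1632)) = -39801 + (21/4 - 6243 + 30565728) = -39801 + 122237961/4 = 122078757/4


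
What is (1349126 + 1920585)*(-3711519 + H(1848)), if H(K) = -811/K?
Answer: -22426581289600253/1848 ≈ -1.2136e+13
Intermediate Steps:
(1349126 + 1920585)*(-3711519 + H(1848)) = (1349126 + 1920585)*(-3711519 - 811/1848) = 3269711*(-3711519 - 811*1/1848) = 3269711*(-3711519 - 811/1848) = 3269711*(-6858887923/1848) = -22426581289600253/1848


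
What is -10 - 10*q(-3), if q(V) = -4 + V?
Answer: 60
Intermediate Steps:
-10 - 10*q(-3) = -10 - 10*(-4 - 3) = -10 - 10*(-7) = -10 + 70 = 60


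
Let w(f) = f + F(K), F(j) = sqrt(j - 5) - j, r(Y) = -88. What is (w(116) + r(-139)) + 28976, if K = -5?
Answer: 29009 + I*sqrt(10) ≈ 29009.0 + 3.1623*I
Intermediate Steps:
F(j) = sqrt(-5 + j) - j
w(f) = 5 + f + I*sqrt(10) (w(f) = f + (sqrt(-5 - 5) - 1*(-5)) = f + (sqrt(-10) + 5) = f + (I*sqrt(10) + 5) = f + (5 + I*sqrt(10)) = 5 + f + I*sqrt(10))
(w(116) + r(-139)) + 28976 = ((5 + 116 + I*sqrt(10)) - 88) + 28976 = ((121 + I*sqrt(10)) - 88) + 28976 = (33 + I*sqrt(10)) + 28976 = 29009 + I*sqrt(10)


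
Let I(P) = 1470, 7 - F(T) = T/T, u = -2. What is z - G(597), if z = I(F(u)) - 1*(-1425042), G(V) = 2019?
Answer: 1424493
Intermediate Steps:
F(T) = 6 (F(T) = 7 - T/T = 7 - 1*1 = 7 - 1 = 6)
z = 1426512 (z = 1470 - 1*(-1425042) = 1470 + 1425042 = 1426512)
z - G(597) = 1426512 - 1*2019 = 1426512 - 2019 = 1424493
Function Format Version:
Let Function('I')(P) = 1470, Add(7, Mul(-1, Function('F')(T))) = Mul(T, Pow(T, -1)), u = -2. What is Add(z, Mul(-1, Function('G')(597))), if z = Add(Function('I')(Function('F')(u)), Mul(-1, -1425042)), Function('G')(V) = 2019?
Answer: 1424493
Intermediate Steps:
Function('F')(T) = 6 (Function('F')(T) = Add(7, Mul(-1, Mul(T, Pow(T, -1)))) = Add(7, Mul(-1, 1)) = Add(7, -1) = 6)
z = 1426512 (z = Add(1470, Mul(-1, -1425042)) = Add(1470, 1425042) = 1426512)
Add(z, Mul(-1, Function('G')(597))) = Add(1426512, Mul(-1, 2019)) = Add(1426512, -2019) = 1424493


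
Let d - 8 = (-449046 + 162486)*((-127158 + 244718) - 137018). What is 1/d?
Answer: 1/5575884488 ≈ 1.7934e-10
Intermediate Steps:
d = 5575884488 (d = 8 + (-449046 + 162486)*((-127158 + 244718) - 137018) = 8 - 286560*(117560 - 137018) = 8 - 286560*(-19458) = 8 + 5575884480 = 5575884488)
1/d = 1/5575884488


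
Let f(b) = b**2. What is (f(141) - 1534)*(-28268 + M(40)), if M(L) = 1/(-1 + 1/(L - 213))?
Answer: -90245315335/174 ≈ -5.1865e+8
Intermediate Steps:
M(L) = 1/(-1 + 1/(-213 + L))
(f(141) - 1534)*(-28268 + M(40)) = (141**2 - 1534)*(-28268 + (213 - 1*40)/(-214 + 40)) = (19881 - 1534)*(-28268 + (213 - 40)/(-174)) = 18347*(-28268 - 1/174*173) = 18347*(-28268 - 173/174) = 18347*(-4918805/174) = -90245315335/174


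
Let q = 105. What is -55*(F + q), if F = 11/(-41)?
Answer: -236170/41 ≈ -5760.2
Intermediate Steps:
F = -11/41 (F = 11*(-1/41) = -11/41 ≈ -0.26829)
-55*(F + q) = -55*(-11/41 + 105) = -55*4294/41 = -236170/41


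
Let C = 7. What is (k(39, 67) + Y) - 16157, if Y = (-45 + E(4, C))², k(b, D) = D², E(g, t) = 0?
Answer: -9643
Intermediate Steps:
Y = 2025 (Y = (-45 + 0)² = (-45)² = 2025)
(k(39, 67) + Y) - 16157 = (67² + 2025) - 16157 = (4489 + 2025) - 16157 = 6514 - 16157 = -9643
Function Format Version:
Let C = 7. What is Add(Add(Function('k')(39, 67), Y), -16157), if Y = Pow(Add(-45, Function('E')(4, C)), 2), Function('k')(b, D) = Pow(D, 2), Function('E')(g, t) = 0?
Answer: -9643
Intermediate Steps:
Y = 2025 (Y = Pow(Add(-45, 0), 2) = Pow(-45, 2) = 2025)
Add(Add(Function('k')(39, 67), Y), -16157) = Add(Add(Pow(67, 2), 2025), -16157) = Add(Add(4489, 2025), -16157) = Add(6514, -16157) = -9643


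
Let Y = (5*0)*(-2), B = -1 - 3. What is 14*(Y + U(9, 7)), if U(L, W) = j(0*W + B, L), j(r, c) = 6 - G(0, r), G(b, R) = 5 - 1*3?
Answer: 56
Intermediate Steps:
B = -4
G(b, R) = 2 (G(b, R) = 5 - 3 = 2)
j(r, c) = 4 (j(r, c) = 6 - 1*2 = 6 - 2 = 4)
U(L, W) = 4
Y = 0 (Y = 0*(-2) = 0)
14*(Y + U(9, 7)) = 14*(0 + 4) = 14*4 = 56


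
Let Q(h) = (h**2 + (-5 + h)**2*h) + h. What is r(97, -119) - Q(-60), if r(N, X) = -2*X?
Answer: 250198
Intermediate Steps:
Q(h) = h + h**2 + h*(-5 + h)**2 (Q(h) = (h**2 + h*(-5 + h)**2) + h = h + h**2 + h*(-5 + h)**2)
r(97, -119) - Q(-60) = -2*(-119) - (-60)*(1 - 60 + (-5 - 60)**2) = 238 - (-60)*(1 - 60 + (-65)**2) = 238 - (-60)*(1 - 60 + 4225) = 238 - (-60)*4166 = 238 - 1*(-249960) = 238 + 249960 = 250198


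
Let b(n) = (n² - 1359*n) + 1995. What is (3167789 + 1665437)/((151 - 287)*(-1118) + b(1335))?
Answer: 4833226/122003 ≈ 39.616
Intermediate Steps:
b(n) = 1995 + n² - 1359*n
(3167789 + 1665437)/((151 - 287)*(-1118) + b(1335)) = (3167789 + 1665437)/((151 - 287)*(-1118) + (1995 + 1335² - 1359*1335)) = 4833226/(-136*(-1118) + (1995 + 1782225 - 1814265)) = 4833226/(152048 - 30045) = 4833226/122003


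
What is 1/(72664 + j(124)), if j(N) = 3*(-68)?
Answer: 1/72460 ≈ 1.3801e-5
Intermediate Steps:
j(N) = -204
1/(72664 + j(124)) = 1/(72664 - 204) = 1/72460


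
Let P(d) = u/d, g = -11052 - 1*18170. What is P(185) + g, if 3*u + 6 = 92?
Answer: -16218124/555 ≈ -29222.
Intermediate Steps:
u = 86/3 (u = -2 + (⅓)*92 = -2 + 92/3 = 86/3 ≈ 28.667)
g = -29222 (g = -11052 - 18170 = -29222)
P(d) = 86/(3*d)
P(185) + g = (86/3)/185 - 29222 = (86/3)*(1/185) - 29222 = 86/555 - 29222 = -16218124/555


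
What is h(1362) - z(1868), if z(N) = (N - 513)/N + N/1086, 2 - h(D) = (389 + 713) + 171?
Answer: -1291686281/1014324 ≈ -1273.4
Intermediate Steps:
h(D) = -1271 (h(D) = 2 - ((389 + 713) + 171) = 2 - (1102 + 171) = 2 - 1*1273 = 2 - 1273 = -1271)
z(N) = N/1086 + (-513 + N)/N (z(N) = (-513 + N)/N + N*(1/1086) = (-513 + N)/N + N/1086 = N/1086 + (-513 + N)/N)
h(1362) - z(1868) = -1271 - (1 - 513/1868 + (1/1086)*1868) = -1271 - (1 - 513*1/1868 + 934/543) = -1271 - (1 - 513/1868 + 934/543) = -1271 - 1*2480477/1014324 = -1271 - 2480477/1014324 = -1291686281/1014324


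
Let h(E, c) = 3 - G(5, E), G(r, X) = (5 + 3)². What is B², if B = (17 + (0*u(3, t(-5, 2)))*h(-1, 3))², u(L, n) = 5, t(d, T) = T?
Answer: 83521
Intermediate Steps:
G(r, X) = 64 (G(r, X) = 8² = 64)
h(E, c) = -61 (h(E, c) = 3 - 1*64 = 3 - 64 = -61)
B = 289 (B = (17 + (0*5)*(-61))² = (17 + 0*(-61))² = (17 + 0)² = 17² = 289)
B² = 289² = 83521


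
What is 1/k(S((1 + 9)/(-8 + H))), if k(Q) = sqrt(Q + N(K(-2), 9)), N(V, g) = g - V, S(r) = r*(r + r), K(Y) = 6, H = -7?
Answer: 3*sqrt(35)/35 ≈ 0.50709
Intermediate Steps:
S(r) = 2*r**2 (S(r) = r*(2*r) = 2*r**2)
k(Q) = sqrt(3 + Q) (k(Q) = sqrt(Q + (9 - 1*6)) = sqrt(Q + (9 - 6)) = sqrt(Q + 3) = sqrt(3 + Q))
1/k(S((1 + 9)/(-8 + H))) = 1/(sqrt(3 + 2*((1 + 9)/(-8 - 7))**2)) = 1/(sqrt(3 + 2*(10/(-15))**2)) = 1/(sqrt(3 + 2*(10*(-1/15))**2)) = 1/(sqrt(3 + 2*(-2/3)**2)) = 1/(sqrt(3 + 2*(4/9))) = 1/(sqrt(3 + 8/9)) = 1/(sqrt(35/9)) = 1/(sqrt(35)/3) = 3*sqrt(35)/35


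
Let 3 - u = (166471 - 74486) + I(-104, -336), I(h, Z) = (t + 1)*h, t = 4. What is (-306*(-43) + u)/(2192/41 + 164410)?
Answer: -1605232/3371501 ≈ -0.47612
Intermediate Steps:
I(h, Z) = 5*h (I(h, Z) = (4 + 1)*h = 5*h)
u = -91462 (u = 3 - ((166471 - 74486) + 5*(-104)) = 3 - (91985 - 520) = 3 - 1*91465 = 3 - 91465 = -91462)
(-306*(-43) + u)/(2192/41 + 164410) = (-306*(-43) - 91462)/(2192/41 + 164410) = (13158 - 91462)/((1/41)*2192 + 164410) = -78304/(2192/41 + 164410) = -78304/6743002/41 = -78304*41/6743002 = -1605232/3371501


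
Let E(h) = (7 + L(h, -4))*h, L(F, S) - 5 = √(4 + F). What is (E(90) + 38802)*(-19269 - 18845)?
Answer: -1520062548 - 3430260*√94 ≈ -1.5533e+9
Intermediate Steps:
L(F, S) = 5 + √(4 + F)
E(h) = h*(12 + √(4 + h)) (E(h) = (7 + (5 + √(4 + h)))*h = (12 + √(4 + h))*h = h*(12 + √(4 + h)))
(E(90) + 38802)*(-19269 - 18845) = (90*(12 + √(4 + 90)) + 38802)*(-19269 - 18845) = (90*(12 + √94) + 38802)*(-38114) = ((1080 + 90*√94) + 38802)*(-38114) = (39882 + 90*√94)*(-38114) = -1520062548 - 3430260*√94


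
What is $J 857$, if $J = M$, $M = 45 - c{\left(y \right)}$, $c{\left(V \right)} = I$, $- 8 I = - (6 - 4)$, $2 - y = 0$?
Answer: $\frac{153403}{4} \approx 38351.0$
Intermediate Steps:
$y = 2$ ($y = 2 - 0 = 2 + 0 = 2$)
$I = \frac{1}{4}$ ($I = - \frac{\left(-1\right) \left(6 - 4\right)}{8} = - \frac{\left(-1\right) 2}{8} = \left(- \frac{1}{8}\right) \left(-2\right) = \frac{1}{4} \approx 0.25$)
$c{\left(V \right)} = \frac{1}{4}$
$M = \frac{179}{4}$ ($M = 45 - \frac{1}{4} = \frac{179}{4} \approx 44.75$)
$J = \frac{179}{4} \approx 44.75$
$J 857 = \frac{179}{4} \cdot 857 = \frac{153403}{4}$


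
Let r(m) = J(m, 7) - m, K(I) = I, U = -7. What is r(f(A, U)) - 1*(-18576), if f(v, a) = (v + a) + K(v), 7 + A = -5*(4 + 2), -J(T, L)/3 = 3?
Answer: 18648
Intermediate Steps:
J(T, L) = -9 (J(T, L) = -3*3 = -9)
A = -37 (A = -7 - 5*(4 + 2) = -7 - 5*6 = -7 - 30 = -37)
f(v, a) = a + 2*v (f(v, a) = (v + a) + v = (a + v) + v = a + 2*v)
r(m) = -9 - m
r(f(A, U)) - 1*(-18576) = (-9 - (-7 + 2*(-37))) - 1*(-18576) = (-9 - (-7 - 74)) + 18576 = (-9 - 1*(-81)) + 18576 = (-9 + 81) + 18576 = 72 + 18576 = 18648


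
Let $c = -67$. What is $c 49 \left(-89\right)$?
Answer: $292187$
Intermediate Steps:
$c 49 \left(-89\right) = \left(-67\right) 49 \left(-89\right) = \left(-3283\right) \left(-89\right) = 292187$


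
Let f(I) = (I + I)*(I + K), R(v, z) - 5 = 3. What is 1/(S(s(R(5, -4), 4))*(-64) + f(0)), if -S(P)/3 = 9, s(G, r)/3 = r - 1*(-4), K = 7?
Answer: 1/1728 ≈ 0.00057870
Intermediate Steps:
R(v, z) = 8 (R(v, z) = 5 + 3 = 8)
s(G, r) = 12 + 3*r (s(G, r) = 3*(r - 1*(-4)) = 3*(r + 4) = 3*(4 + r) = 12 + 3*r)
S(P) = -27 (S(P) = -3*9 = -27)
f(I) = 2*I*(7 + I) (f(I) = (I + I)*(I + 7) = (2*I)*(7 + I) = 2*I*(7 + I))
1/(S(s(R(5, -4), 4))*(-64) + f(0)) = 1/(-27*(-64) + 2*0*(7 + 0)) = 1/(1728 + 2*0*7) = 1/(1728 + 0) = 1/1728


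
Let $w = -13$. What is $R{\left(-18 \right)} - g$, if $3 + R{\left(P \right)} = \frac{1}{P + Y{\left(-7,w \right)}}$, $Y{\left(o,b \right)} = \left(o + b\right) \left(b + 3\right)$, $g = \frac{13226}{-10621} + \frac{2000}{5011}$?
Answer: $- \frac{1600754111}{745105634} \approx -2.1484$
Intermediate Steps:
$g = - \frac{45033486}{53221831}$ ($g = 13226 \left(- \frac{1}{10621}\right) + 2000 \cdot \frac{1}{5011} = - \frac{13226}{10621} + \frac{2000}{5011} = - \frac{45033486}{53221831} \approx -0.84615$)
$Y{\left(o,b \right)} = \left(3 + b\right) \left(b + o\right)$ ($Y{\left(o,b \right)} = \left(b + o\right) \left(3 + b\right) = \left(3 + b\right) \left(b + o\right)$)
$R{\left(P \right)} = -3 + \frac{1}{200 + P}$ ($R{\left(P \right)} = -3 + \frac{1}{P + \left(\left(-13\right)^{2} + 3 \left(-13\right) + 3 \left(-7\right) - -91\right)} = -3 + \frac{1}{P + \left(169 - 39 - 21 + 91\right)} = -3 + \frac{1}{P + 200} = -3 + \frac{1}{200 + P}$)
$R{\left(-18 \right)} - g = \frac{-599 - -54}{200 - 18} - - \frac{45033486}{53221831} = \frac{-599 + 54}{182} + \frac{45033486}{53221831} = \frac{1}{182} \left(-545\right) + \frac{45033486}{53221831} = - \frac{545}{182} + \frac{45033486}{53221831} = - \frac{1600754111}{745105634}$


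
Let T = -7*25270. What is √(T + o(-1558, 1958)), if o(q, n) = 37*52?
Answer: 11*I*√1446 ≈ 418.29*I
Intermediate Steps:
o(q, n) = 1924
T = -176890
√(T + o(-1558, 1958)) = √(-176890 + 1924) = √(-174966) = 11*I*√1446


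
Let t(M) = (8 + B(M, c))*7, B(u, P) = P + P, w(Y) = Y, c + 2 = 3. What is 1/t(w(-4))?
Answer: 1/70 ≈ 0.014286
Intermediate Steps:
c = 1 (c = -2 + 3 = 1)
B(u, P) = 2*P
t(M) = 70 (t(M) = (8 + 2*1)*7 = (8 + 2)*7 = 10*7 = 70)
1/t(w(-4)) = 1/70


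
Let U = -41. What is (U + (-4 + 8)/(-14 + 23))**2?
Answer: 133225/81 ≈ 1644.8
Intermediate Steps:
(U + (-4 + 8)/(-14 + 23))**2 = (-41 + (-4 + 8)/(-14 + 23))**2 = (-41 + 4/9)**2 = (-365/9)**2 = 133225/81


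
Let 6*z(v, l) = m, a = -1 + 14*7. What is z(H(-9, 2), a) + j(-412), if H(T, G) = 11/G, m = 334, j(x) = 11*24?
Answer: 959/3 ≈ 319.67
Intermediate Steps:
j(x) = 264
a = 97 (a = -1 + 98 = 97)
z(v, l) = 167/3 (z(v, l) = (⅙)*334 = 167/3)
z(H(-9, 2), a) + j(-412) = 167/3 + 264 = 959/3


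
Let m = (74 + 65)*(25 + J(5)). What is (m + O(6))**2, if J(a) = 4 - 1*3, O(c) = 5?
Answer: 13097161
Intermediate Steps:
J(a) = 1 (J(a) = 4 - 3 = 1)
m = 3614 (m = (74 + 65)*(25 + 1) = 139*26 = 3614)
(m + O(6))**2 = (3614 + 5)**2 = 3619**2 = 13097161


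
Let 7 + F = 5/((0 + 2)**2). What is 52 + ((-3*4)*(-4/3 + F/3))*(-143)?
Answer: -5525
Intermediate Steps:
F = -23/4 (F = -7 + 5/((0 + 2)**2) = -7 + 5/(2**2) = -7 + 5/4 = -23/4 ≈ -5.7500)
52 + ((-3*4)*(-4/3 + F/3))*(-143) = 52 + ((-3*4)*(-4/3 - 23/4/3))*(-143) = 52 - 12*(-4*1/3 - 23/4*1/3)*(-143) = 52 - 12*(-4/3 - 23/12)*(-143) = 52 - 12*(-13/4)*(-143) = 52 + 39*(-143) = 52 - 5577 = -5525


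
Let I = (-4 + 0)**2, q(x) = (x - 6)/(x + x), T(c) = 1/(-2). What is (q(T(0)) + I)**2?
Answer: 2025/4 ≈ 506.25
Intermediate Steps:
T(c) = -1/2
q(x) = (-6 + x)/(2*x) (q(x) = (-6 + x)/((2*x)) = (-6 + x)*(1/(2*x)) = (-6 + x)/(2*x))
I = 16 (I = (-4)**2 = 16)
(q(T(0)) + I)**2 = ((-6 - 1/2)/(2*(-1/2)) + 16)**2 = ((1/2)*(-2)*(-13/2) + 16)**2 = (13/2 + 16)**2 = (45/2)**2 = 2025/4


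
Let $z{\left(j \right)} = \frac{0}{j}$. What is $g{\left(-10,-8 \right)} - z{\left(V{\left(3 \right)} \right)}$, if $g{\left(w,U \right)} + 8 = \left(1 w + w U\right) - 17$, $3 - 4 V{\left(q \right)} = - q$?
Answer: $45$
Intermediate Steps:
$V{\left(q \right)} = \frac{3}{4} + \frac{q}{4}$ ($V{\left(q \right)} = \frac{3}{4} - \frac{\left(-1\right) q}{4} = \frac{3}{4} + \frac{q}{4}$)
$g{\left(w,U \right)} = -25 + w + U w$ ($g{\left(w,U \right)} = -8 - \left(17 - w - w U\right) = -8 - \left(17 - w - U w\right) = -8 + \left(-17 + w + U w\right) = -25 + w + U w$)
$z{\left(j \right)} = 0$
$g{\left(-10,-8 \right)} - z{\left(V{\left(3 \right)} \right)} = \left(-25 - 10 - -80\right) - 0 = \left(-25 - 10 + 80\right) + 0 = 45 + 0 = 45$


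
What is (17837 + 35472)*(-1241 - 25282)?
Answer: -1413914607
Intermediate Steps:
(17837 + 35472)*(-1241 - 25282) = 53309*(-26523) = -1413914607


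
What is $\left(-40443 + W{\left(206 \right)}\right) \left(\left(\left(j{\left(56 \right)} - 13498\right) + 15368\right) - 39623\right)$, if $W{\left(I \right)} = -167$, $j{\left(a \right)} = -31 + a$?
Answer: $1532134080$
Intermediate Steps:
$\left(-40443 + W{\left(206 \right)}\right) \left(\left(\left(j{\left(56 \right)} - 13498\right) + 15368\right) - 39623\right) = \left(-40443 - 167\right) \left(\left(\left(\left(-31 + 56\right) - 13498\right) + 15368\right) - 39623\right) = - 40610 \left(\left(\left(25 - 13498\right) + 15368\right) - 39623\right) = - 40610 \left(\left(-13473 + 15368\right) - 39623\right) = - 40610 \left(1895 - 39623\right) = \left(-40610\right) \left(-37728\right) = 1532134080$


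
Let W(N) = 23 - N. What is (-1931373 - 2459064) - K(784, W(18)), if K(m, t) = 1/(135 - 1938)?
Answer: -7915957910/1803 ≈ -4.3904e+6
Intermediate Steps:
K(m, t) = -1/1803 (K(m, t) = 1/(-1803) = -1/1803)
(-1931373 - 2459064) - K(784, W(18)) = (-1931373 - 2459064) - 1*(-1/1803) = -4390437 + 1/1803 = -7915957910/1803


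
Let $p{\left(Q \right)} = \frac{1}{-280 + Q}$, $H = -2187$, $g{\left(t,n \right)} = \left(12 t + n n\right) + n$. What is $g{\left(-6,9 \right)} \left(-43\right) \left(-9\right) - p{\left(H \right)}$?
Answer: $\frac{17185123}{2467} \approx 6966.0$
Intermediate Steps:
$g{\left(t,n \right)} = n + n^{2} + 12 t$ ($g{\left(t,n \right)} = \left(12 t + n^{2}\right) + n = \left(n^{2} + 12 t\right) + n = n + n^{2} + 12 t$)
$g{\left(-6,9 \right)} \left(-43\right) \left(-9\right) - p{\left(H \right)} = \left(9 + 9^{2} + 12 \left(-6\right)\right) \left(-43\right) \left(-9\right) - \frac{1}{-280 - 2187} = \left(9 + 81 - 72\right) \left(-43\right) \left(-9\right) - \frac{1}{-2467} = 18 \left(-43\right) \left(-9\right) - - \frac{1}{2467} = \left(-774\right) \left(-9\right) + \frac{1}{2467} = 6966 + \frac{1}{2467} = \frac{17185123}{2467}$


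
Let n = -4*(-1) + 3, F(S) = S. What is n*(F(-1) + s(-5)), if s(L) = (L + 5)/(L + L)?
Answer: -7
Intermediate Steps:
n = 7 (n = 4 + 3 = 7)
s(L) = (5 + L)/(2*L) (s(L) = (5 + L)/((2*L)) = (5 + L)*(1/(2*L)) = (5 + L)/(2*L))
n*(F(-1) + s(-5)) = 7*(-1 + (1/2)*(5 - 5)/(-5)) = 7*(-1 + (1/2)*(-1/5)*0) = 7*(-1 + 0) = 7*(-1) = -7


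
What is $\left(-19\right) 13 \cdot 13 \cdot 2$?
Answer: $-6422$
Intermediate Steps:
$\left(-19\right) 13 \cdot 13 \cdot 2 = \left(-247\right) 26 = -6422$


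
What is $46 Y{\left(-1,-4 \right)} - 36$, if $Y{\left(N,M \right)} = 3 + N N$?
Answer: $148$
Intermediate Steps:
$Y{\left(N,M \right)} = 3 + N^{2}$
$46 Y{\left(-1,-4 \right)} - 36 = 46 \left(3 + \left(-1\right)^{2}\right) - 36 = 46 \left(3 + 1\right) - 36 = 46 \cdot 4 - 36 = 184 - 36 = 148$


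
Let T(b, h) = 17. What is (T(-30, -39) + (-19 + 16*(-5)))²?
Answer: 6724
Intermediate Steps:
(T(-30, -39) + (-19 + 16*(-5)))² = (17 + (-19 + 16*(-5)))² = (17 + (-19 - 80))² = (17 - 99)² = (-82)² = 6724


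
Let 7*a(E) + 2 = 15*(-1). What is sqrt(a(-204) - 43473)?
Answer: 2*I*sqrt(532574)/7 ≈ 208.51*I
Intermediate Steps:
a(E) = -17/7 (a(E) = -2/7 + (15*(-1))/7 = -2/7 + (1/7)*(-15) = -2/7 - 15/7 = -17/7)
sqrt(a(-204) - 43473) = sqrt(-17/7 - 43473) = sqrt(-304328/7) = 2*I*sqrt(532574)/7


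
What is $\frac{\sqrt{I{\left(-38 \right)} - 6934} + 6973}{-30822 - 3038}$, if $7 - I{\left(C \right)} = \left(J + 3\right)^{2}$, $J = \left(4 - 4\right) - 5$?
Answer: $- \frac{6973}{33860} - \frac{i \sqrt{6931}}{33860} \approx -0.20594 - 0.0024587 i$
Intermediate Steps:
$J = -5$ ($J = 0 - 5 = -5$)
$I{\left(C \right)} = 3$ ($I{\left(C \right)} = 7 - \left(-5 + 3\right)^{2} = 7 - \left(-2\right)^{2} = 7 - 4 = 3$)
$\frac{\sqrt{I{\left(-38 \right)} - 6934} + 6973}{-30822 - 3038} = \frac{\sqrt{3 - 6934} + 6973}{-30822 - 3038} = \frac{\sqrt{-6931} + 6973}{-33860} = \left(i \sqrt{6931} + 6973\right) \left(- \frac{1}{33860}\right) = \left(6973 + i \sqrt{6931}\right) \left(- \frac{1}{33860}\right) = - \frac{6973}{33860} - \frac{i \sqrt{6931}}{33860}$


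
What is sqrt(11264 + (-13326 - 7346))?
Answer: 56*I*sqrt(3) ≈ 96.995*I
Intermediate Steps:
sqrt(11264 + (-13326 - 7346)) = sqrt(11264 - 20672) = sqrt(-9408) = 56*I*sqrt(3)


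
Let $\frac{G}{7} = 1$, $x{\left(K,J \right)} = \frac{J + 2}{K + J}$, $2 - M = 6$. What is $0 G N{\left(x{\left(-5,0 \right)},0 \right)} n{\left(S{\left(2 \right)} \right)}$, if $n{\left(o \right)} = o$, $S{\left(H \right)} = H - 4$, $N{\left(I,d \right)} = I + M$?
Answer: $0$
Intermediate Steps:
$M = -4$ ($M = 2 - 6 = -4$)
$x{\left(K,J \right)} = \frac{2 + J}{J + K}$
$N{\left(I,d \right)} = -4 + I$ ($N{\left(I,d \right)} = I - 4 = -4 + I$)
$S{\left(H \right)} = -4 + H$
$G = 7$ ($G = 7 \cdot 1 = 7$)
$0 G N{\left(x{\left(-5,0 \right)},0 \right)} n{\left(S{\left(2 \right)} \right)} = 0 \cdot 7 \left(-4 + \frac{2 + 0}{0 - 5}\right) \left(-4 + 2\right) = 0 \left(-4 + \frac{1}{-5} \cdot 2\right) \left(-2\right) = 0 \left(-4 - \frac{2}{5}\right) \left(-2\right) = 0 \left(- \frac{22}{5}\right) \left(-2\right) = 0 \left(-2\right) = 0$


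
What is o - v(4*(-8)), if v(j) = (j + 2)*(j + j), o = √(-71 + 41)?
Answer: -1920 + I*√30 ≈ -1920.0 + 5.4772*I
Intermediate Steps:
o = I*√30 (o = √(-30) = I*√30 ≈ 5.4772*I)
v(j) = 2*j*(2 + j) (v(j) = (2 + j)*(2*j) = 2*j*(2 + j))
o - v(4*(-8)) = I*√30 - 2*4*(-8)*(2 + 4*(-8)) = I*√30 - 2*(-32)*(2 - 32) = I*√30 - 2*(-32)*(-30) = I*√30 - 1*1920 = I*√30 - 1920 = -1920 + I*√30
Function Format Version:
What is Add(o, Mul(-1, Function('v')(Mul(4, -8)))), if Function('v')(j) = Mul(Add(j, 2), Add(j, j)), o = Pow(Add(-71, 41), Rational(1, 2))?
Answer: Add(-1920, Mul(I, Pow(30, Rational(1, 2)))) ≈ Add(-1920.0, Mul(5.4772, I))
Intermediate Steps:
o = Mul(I, Pow(30, Rational(1, 2))) (o = Pow(-30, Rational(1, 2)) = Mul(I, Pow(30, Rational(1, 2))) ≈ Mul(5.4772, I))
Function('v')(j) = Mul(2, j, Add(2, j)) (Function('v')(j) = Mul(Add(2, j), Mul(2, j)) = Mul(2, j, Add(2, j)))
Add(o, Mul(-1, Function('v')(Mul(4, -8)))) = Add(Mul(I, Pow(30, Rational(1, 2))), Mul(-1, Mul(2, Mul(4, -8), Add(2, Mul(4, -8))))) = Add(Mul(I, Pow(30, Rational(1, 2))), Mul(-1, Mul(2, -32, Add(2, -32)))) = Add(Mul(I, Pow(30, Rational(1, 2))), Mul(-1, Mul(2, -32, -30))) = Add(Mul(I, Pow(30, Rational(1, 2))), Mul(-1, 1920)) = Add(Mul(I, Pow(30, Rational(1, 2))), -1920) = Add(-1920, Mul(I, Pow(30, Rational(1, 2))))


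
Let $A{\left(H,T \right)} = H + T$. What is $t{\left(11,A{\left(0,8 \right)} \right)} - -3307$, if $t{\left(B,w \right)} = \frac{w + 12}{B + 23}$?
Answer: $\frac{56229}{17} \approx 3307.6$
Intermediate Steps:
$t{\left(B,w \right)} = \frac{12 + w}{23 + B}$
$t{\left(11,A{\left(0,8 \right)} \right)} - -3307 = \frac{12 + \left(0 + 8\right)}{23 + 11} - -3307 = \frac{12 + 8}{34} + 3307 = \frac{1}{34} \cdot 20 + 3307 = \frac{10}{17} + 3307 = \frac{56229}{17}$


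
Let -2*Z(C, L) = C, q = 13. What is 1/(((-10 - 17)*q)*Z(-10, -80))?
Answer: -1/1755 ≈ -0.00056980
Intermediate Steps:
Z(C, L) = -C/2
1/(((-10 - 17)*q)*Z(-10, -80)) = 1/(((-10 - 17)*13)*(-1/2*(-10))) = 1/(-27*13*5) = 1/(-351*5) = 1/(-1755) = -1/1755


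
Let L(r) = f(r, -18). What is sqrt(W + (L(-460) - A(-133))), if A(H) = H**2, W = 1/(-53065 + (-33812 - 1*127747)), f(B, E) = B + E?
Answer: I*sqrt(52302181439526)/53656 ≈ 134.78*I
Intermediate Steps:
L(r) = -18 + r (L(r) = r - 18 = -18 + r)
W = -1/214624 (W = 1/(-53065 + (-33812 - 127747)) = 1/(-53065 - 161559) = 1/(-214624) = -1/214624 ≈ -4.6593e-6)
sqrt(W + (L(-460) - A(-133))) = sqrt(-1/214624 + ((-18 - 460) - 1*(-133)**2)) = sqrt(-1/214624 + (-478 - 1*17689)) = sqrt(-1/214624 + (-478 - 17689)) = sqrt(-1/214624 - 18167) = sqrt(-3899074209/214624) = I*sqrt(52302181439526)/53656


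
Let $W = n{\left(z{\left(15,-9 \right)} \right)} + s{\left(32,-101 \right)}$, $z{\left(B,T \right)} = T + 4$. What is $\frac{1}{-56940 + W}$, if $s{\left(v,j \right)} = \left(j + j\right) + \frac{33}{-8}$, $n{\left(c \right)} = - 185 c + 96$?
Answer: $- \frac{8}{449001} \approx -1.7817 \cdot 10^{-5}$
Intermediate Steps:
$z{\left(B,T \right)} = 4 + T$
$n{\left(c \right)} = 96 - 185 c$
$s{\left(v,j \right)} = - \frac{33}{8} + 2 j$ ($s{\left(v,j \right)} = 2 j + 33 \left(- \frac{1}{8}\right) = 2 j - \frac{33}{8} = - \frac{33}{8} + 2 j$)
$W = \frac{6519}{8}$ ($W = \left(96 - 185 \left(4 - 9\right)\right) + \left(- \frac{33}{8} + 2 \left(-101\right)\right) = \left(96 - -925\right) - \frac{1649}{8} = \left(96 + 925\right) - \frac{1649}{8} = 1021 - \frac{1649}{8} = \frac{6519}{8} \approx 814.88$)
$\frac{1}{-56940 + W} = \frac{1}{-56940 + \frac{6519}{8}} = \frac{1}{- \frac{449001}{8}} = - \frac{8}{449001}$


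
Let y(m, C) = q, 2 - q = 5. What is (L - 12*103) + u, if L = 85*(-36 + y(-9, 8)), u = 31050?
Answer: 26499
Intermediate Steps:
q = -3 (q = 2 - 1*5 = 2 - 5 = -3)
y(m, C) = -3
L = -3315 (L = 85*(-36 - 3) = 85*(-39) = -3315)
(L - 12*103) + u = (-3315 - 12*103) + 31050 = (-3315 - 1236) + 31050 = -4551 + 31050 = 26499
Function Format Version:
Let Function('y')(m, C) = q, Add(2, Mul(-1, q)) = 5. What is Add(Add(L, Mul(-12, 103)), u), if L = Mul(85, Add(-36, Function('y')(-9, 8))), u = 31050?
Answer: 26499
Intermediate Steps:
q = -3 (q = Add(2, Mul(-1, 5)) = Add(2, -5) = -3)
Function('y')(m, C) = -3
L = -3315 (L = Mul(85, Add(-36, -3)) = Mul(85, -39) = -3315)
Add(Add(L, Mul(-12, 103)), u) = Add(Add(-3315, Mul(-12, 103)), 31050) = Add(Add(-3315, -1236), 31050) = Add(-4551, 31050) = 26499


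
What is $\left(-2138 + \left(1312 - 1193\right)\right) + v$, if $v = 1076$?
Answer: $-943$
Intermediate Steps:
$\left(-2138 + \left(1312 - 1193\right)\right) + v = \left(-2138 + \left(1312 - 1193\right)\right) + 1076 = \left(-2138 + 119\right) + 1076 = -2019 + 1076 = -943$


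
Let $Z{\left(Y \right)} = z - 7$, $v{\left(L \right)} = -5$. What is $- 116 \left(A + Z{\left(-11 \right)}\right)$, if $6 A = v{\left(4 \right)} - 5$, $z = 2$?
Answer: $\frac{2320}{3} \approx 773.33$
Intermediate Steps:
$Z{\left(Y \right)} = -5$ ($Z{\left(Y \right)} = 2 - 7 = -5$)
$A = - \frac{5}{3}$ ($A = \frac{-5 - 5}{6} = \frac{1}{6} \left(-10\right) = - \frac{5}{3} \approx -1.6667$)
$- 116 \left(A + Z{\left(-11 \right)}\right) = - 116 \left(- \frac{5}{3} - 5\right) = \left(-116\right) \left(- \frac{20}{3}\right) = \frac{2320}{3}$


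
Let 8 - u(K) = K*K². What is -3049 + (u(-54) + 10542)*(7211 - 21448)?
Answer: -2392018367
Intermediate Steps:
u(K) = 8 - K³ (u(K) = 8 - K*K² = 8 - K³)
-3049 + (u(-54) + 10542)*(7211 - 21448) = -3049 + ((8 - 1*(-54)³) + 10542)*(7211 - 21448) = -3049 + ((8 - 1*(-157464)) + 10542)*(-14237) = -3049 + ((8 + 157464) + 10542)*(-14237) = -3049 + (157472 + 10542)*(-14237) = -3049 + 168014*(-14237) = -3049 - 2392015318 = -2392018367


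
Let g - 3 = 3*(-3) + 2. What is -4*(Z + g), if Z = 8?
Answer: -16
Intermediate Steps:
g = -4 (g = 3 + (3*(-3) + 2) = 3 + (-9 + 2) = 3 - 7 = -4)
-4*(Z + g) = -4*(8 - 4) = -4*4 = -16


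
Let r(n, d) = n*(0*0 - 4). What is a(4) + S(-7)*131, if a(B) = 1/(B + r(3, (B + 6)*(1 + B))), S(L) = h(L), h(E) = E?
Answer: -7337/8 ≈ -917.13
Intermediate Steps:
S(L) = L
r(n, d) = -4*n (r(n, d) = n*(0 - 4) = n*(-4) = -4*n)
a(B) = 1/(-12 + B) (a(B) = 1/(B - 4*3) = 1/(B - 12) = 1/(-12 + B))
a(4) + S(-7)*131 = 1/(-12 + 4) - 7*131 = 1/(-8) - 917 = -⅛ - 917 = -7337/8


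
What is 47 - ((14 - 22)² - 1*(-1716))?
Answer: -1733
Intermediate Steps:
47 - ((14 - 22)² - 1*(-1716)) = 47 - ((-8)² + 1716) = 47 - (64 + 1716) = 47 - 1*1780 = 47 - 1780 = -1733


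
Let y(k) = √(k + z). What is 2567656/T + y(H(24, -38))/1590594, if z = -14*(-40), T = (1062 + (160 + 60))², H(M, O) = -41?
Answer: 641914/410881 + √519/1590594 ≈ 1.5623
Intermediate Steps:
T = 1643524 (T = (1062 + 220)² = 1282² = 1643524)
z = 560
y(k) = √(560 + k) (y(k) = √(k + 560) = √(560 + k))
2567656/T + y(H(24, -38))/1590594 = 2567656/1643524 + √(560 - 41)/1590594 = 2567656*(1/1643524) + √519*(1/1590594) = 641914/410881 + √519/1590594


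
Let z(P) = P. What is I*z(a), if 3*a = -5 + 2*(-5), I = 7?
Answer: -35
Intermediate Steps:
a = -5 (a = (-5 + 2*(-5))/3 = (-5 - 10)/3 = (⅓)*(-15) = -5)
I*z(a) = 7*(-5) = -35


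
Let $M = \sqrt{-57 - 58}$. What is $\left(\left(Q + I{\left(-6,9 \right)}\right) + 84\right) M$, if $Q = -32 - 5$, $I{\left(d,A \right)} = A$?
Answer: $56 i \sqrt{115} \approx 600.53 i$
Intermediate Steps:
$Q = -37$
$M = i \sqrt{115}$ ($M = \sqrt{-115} = i \sqrt{115} \approx 10.724 i$)
$\left(\left(Q + I{\left(-6,9 \right)}\right) + 84\right) M = \left(\left(-37 + 9\right) + 84\right) i \sqrt{115} = \left(-28 + 84\right) i \sqrt{115} = 56 i \sqrt{115}$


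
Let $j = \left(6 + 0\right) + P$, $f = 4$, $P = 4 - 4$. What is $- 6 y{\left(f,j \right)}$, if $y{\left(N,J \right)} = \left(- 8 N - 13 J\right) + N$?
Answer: $636$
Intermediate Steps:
$P = 0$ ($P = 4 - 4 = 0$)
$j = 6$ ($j = \left(6 + 0\right) + 0 = 6 + 0 = 6$)
$y{\left(N,J \right)} = - 13 J - 7 N$ ($y{\left(N,J \right)} = \left(- 13 J - 8 N\right) + N = - 13 J - 7 N$)
$- 6 y{\left(f,j \right)} = - 6 \left(\left(-13\right) 6 - 28\right) = - 6 \left(-78 - 28\right) = \left(-6\right) \left(-106\right) = 636$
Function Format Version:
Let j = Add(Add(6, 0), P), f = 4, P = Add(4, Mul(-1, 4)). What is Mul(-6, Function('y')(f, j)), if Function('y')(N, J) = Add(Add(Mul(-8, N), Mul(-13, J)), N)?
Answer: 636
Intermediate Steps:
P = 0 (P = Add(4, -4) = 0)
j = 6 (j = Add(Add(6, 0), 0) = Add(6, 0) = 6)
Function('y')(N, J) = Add(Mul(-13, J), Mul(-7, N)) (Function('y')(N, J) = Add(Add(Mul(-13, J), Mul(-8, N)), N) = Add(Mul(-13, J), Mul(-7, N)))
Mul(-6, Function('y')(f, j)) = Mul(-6, Add(Mul(-13, 6), Mul(-7, 4))) = Mul(-6, Add(-78, -28)) = Mul(-6, -106) = 636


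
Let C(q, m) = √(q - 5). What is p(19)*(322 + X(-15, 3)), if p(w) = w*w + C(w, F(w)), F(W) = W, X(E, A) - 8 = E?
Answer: 113715 + 315*√14 ≈ 1.1489e+5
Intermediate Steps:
X(E, A) = 8 + E
C(q, m) = √(-5 + q)
p(w) = w² + √(-5 + w) (p(w) = w*w + √(-5 + w) = w² + √(-5 + w))
p(19)*(322 + X(-15, 3)) = (19² + √(-5 + 19))*(322 + (8 - 15)) = (361 + √14)*(322 - 7) = (361 + √14)*315 = 113715 + 315*√14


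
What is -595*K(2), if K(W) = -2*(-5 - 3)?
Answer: -9520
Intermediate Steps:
K(W) = 16 (K(W) = -2*(-8) = 16)
-595*K(2) = -595*16 = -9520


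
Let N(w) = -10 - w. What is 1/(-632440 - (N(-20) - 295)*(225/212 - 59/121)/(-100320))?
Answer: -9029504/5710619524477 ≈ -1.5812e-6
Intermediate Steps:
1/(-632440 - (N(-20) - 295)*(225/212 - 59/121)/(-100320)) = 1/(-632440 - ((-10 - 1*(-20)) - 295)*(225/212 - 59/121)/(-100320)) = 1/(-632440 - ((-10 + 20) - 295)*(225*(1/212) - 59*1/121)*(-1)/100320) = 1/(-632440 - (10 - 295)*(225/212 - 59/121)*(-1)/100320) = 1/(-632440 - (-285*14717/25652)*(-1)/100320) = 1/(-632440 - (-4194345)*(-1)/(25652*100320)) = 1/(-632440 - 1*14717/9029504) = 1/(-632440 - 14717/9029504) = 1/(-5710619524477/9029504) = -9029504/5710619524477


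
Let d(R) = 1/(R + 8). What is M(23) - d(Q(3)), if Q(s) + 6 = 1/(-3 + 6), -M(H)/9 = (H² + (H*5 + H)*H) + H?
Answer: -234741/7 ≈ -33534.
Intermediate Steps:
M(H) = -63*H² - 9*H (M(H) = -9*((H² + (H*5 + H)*H) + H) = -9*((H² + (5*H + H)*H) + H) = -9*((H² + (6*H)*H) + H) = -9*((H² + 6*H²) + H) = -9*(7*H² + H) = -9*(H + 7*H²) = -63*H² - 9*H)
Q(s) = -17/3 (Q(s) = -6 + 1/(-3 + 6) = -6 + 1/3 = -6 + ⅓ = -17/3)
d(R) = 1/(8 + R)
M(23) - d(Q(3)) = -9*23*(1 + 7*23) - 1/(8 - 17/3) = -9*23*(1 + 161) - 1/7/3 = -9*23*162 - 1*3/7 = -33534 - 3/7 = -234741/7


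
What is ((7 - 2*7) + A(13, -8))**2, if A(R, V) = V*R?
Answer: 12321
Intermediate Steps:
A(R, V) = R*V
((7 - 2*7) + A(13, -8))**2 = ((7 - 2*7) + 13*(-8))**2 = ((7 - 14) - 104)**2 = (-7 - 104)**2 = (-111)**2 = 12321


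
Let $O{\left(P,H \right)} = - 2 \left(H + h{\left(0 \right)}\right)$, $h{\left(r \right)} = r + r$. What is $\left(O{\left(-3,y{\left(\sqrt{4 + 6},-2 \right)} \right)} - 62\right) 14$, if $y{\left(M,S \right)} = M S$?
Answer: $-868 + 56 \sqrt{10} \approx -690.91$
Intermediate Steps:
$h{\left(r \right)} = 2 r$
$O{\left(P,H \right)} = - 2 H$ ($O{\left(P,H \right)} = - 2 \left(H + 2 \cdot 0\right) = - 2 \left(H + 0\right) = - 2 H$)
$\left(O{\left(-3,y{\left(\sqrt{4 + 6},-2 \right)} \right)} - 62\right) 14 = \left(- 2 \sqrt{4 + 6} \left(-2\right) - 62\right) 14 = \left(- 2 \sqrt{10} \left(-2\right) - 62\right) 14 = \left(- 2 \left(- 2 \sqrt{10}\right) - 62\right) 14 = \left(4 \sqrt{10} - 62\right) 14 = \left(-62 + 4 \sqrt{10}\right) 14 = -868 + 56 \sqrt{10}$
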